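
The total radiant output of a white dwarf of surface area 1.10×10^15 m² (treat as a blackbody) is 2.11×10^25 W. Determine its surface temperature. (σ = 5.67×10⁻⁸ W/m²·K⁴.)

From P = σAT⁴, T = (P / σA)^(1/4) = (2.11×10^25 / (5.67×10⁻⁸ × 1.10×10^15))^(1/4).
T = (3.38×10^17)^(1/4) = 24100 K.

T ≈ 24100 K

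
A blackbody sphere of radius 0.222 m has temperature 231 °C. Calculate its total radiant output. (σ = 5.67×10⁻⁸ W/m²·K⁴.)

A = 4πr² = 4π × (0.222)² = 0.619 m².
231 °C = 504 K.
P = σAT⁴ = 5.67×10⁻⁸ × 0.619 × (504)⁴ = 5.67×10⁻⁸ × 0.619 × 6.45×10^10.
P = 2270 W.

P ≈ 2270 W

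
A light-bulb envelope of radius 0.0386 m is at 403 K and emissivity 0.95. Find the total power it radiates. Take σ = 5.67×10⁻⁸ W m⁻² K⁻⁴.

A = 4πr² = 4π × (0.0386)² = 0.0187 m².
P = εσAT⁴ = 0.95 × 5.67×10⁻⁸ × 0.0187 × (403)⁴ = 0.95 × 5.67×10⁻⁸ × 0.0187 × 2.64×10^10.
P = 26.6 W.

P ≈ 26.6 W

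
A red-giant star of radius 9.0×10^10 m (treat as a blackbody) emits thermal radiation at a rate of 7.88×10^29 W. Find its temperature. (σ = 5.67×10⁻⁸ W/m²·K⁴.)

A = 4πr² = 4π × (9.0×10^10)² = 1.02×10^23 m².
From P = σAT⁴, T = (P / σA)^(1/4) = (7.88×10^29 / (5.67×10⁻⁸ × 1.02×10^23))^(1/4).
T = (1.37×10^14)^(1/4) = 3420 K.

T ≈ 3420 K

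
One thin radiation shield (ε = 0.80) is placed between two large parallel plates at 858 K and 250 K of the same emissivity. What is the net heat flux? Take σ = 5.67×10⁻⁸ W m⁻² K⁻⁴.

Each of the 2 gaps contributes resistance (2/ε − 1) = 2/0.80 − 1 = 1.500; total = 3.000.
q = σ(T₁⁴ − T₂⁴) / 3.000 = 5.67×10⁻⁸ × 5.38×10^11 / 3.000 = 10200 W/m².

q ≈ 10200 W/m²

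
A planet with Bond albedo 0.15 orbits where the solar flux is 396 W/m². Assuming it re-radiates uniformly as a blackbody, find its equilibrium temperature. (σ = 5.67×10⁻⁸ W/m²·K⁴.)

Power absorbed = (1−a)S·πR²; power emitted = 4πR²σT⁴. Equating and cancelling πR²:
T = ((1−a)S / 4σ)^(1/4) = (337 / (4 × 5.67×10⁻⁸))^(1/4) = (1.48×10^9)^(1/4).
T = 196 K.

T ≈ 196 K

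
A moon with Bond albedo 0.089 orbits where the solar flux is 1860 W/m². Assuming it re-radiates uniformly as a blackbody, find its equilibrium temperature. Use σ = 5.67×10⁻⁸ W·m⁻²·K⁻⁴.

T ≈ 294 K

Power absorbed = (1−a)S·πR²; power emitted = 4πR²σT⁴. Equating and cancelling πR²:
T = ((1−a)S / 4σ)^(1/4) = (1690 / (4 × 5.67×10⁻⁸))^(1/4) = (7.47×10^9)^(1/4).
T = 294 K.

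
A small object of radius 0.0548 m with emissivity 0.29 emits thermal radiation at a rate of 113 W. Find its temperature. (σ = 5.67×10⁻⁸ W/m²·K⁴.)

T ≈ 653 K

A = 4πr² = 4π × (0.0548)² = 0.0377 m².
From P = εσAT⁴, T = (P / εσA)^(1/4) = (113 / (0.29 × 5.67×10⁻⁸ × 0.0377))^(1/4).
T = (1.82×10^11)^(1/4) = 653 K.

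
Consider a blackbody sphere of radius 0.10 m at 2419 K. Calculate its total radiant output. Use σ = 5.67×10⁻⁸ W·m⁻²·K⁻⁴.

P ≈ 2.44×10^5 W

A = 4πr² = 4π × (0.10)² = 0.126 m².
P = σAT⁴ = 5.67×10⁻⁸ × 0.126 × (2419)⁴ = 5.67×10⁻⁸ × 0.126 × 3.42×10^13.
P = 2.44×10^5 W.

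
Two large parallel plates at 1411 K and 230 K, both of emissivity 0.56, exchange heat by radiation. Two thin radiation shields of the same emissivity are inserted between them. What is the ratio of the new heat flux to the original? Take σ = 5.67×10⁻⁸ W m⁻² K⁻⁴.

With N identical shields there are N+1 = 3 gaps in series, each with the same radiative resistance, so the flux falls to 1/(N+1) of its unshielded value.

ratio ≈ 0.333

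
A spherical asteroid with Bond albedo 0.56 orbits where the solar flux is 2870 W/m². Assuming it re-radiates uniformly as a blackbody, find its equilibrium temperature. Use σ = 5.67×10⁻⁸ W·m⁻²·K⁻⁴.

T ≈ 273 K

Power absorbed = (1−a)S·πR²; power emitted = 4πR²σT⁴. Equating and cancelling πR²:
T = ((1−a)S / 4σ)^(1/4) = (1260 / (4 × 5.67×10⁻⁸))^(1/4) = (5.57×10^9)^(1/4).
T = 273 K.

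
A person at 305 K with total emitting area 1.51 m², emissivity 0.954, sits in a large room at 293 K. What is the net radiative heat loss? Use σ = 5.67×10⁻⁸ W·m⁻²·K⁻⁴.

Q ≈ 105 W

Q = εσA(T⁴ − T_s⁴). T⁴ − T_s⁴ = (305)⁴ − (293)⁴ = 8.65×10^9 − 7.37×10^9 = 1.28×10^9 K⁴.
Q = 0.954 × 5.67×10⁻⁸ × 1.51 × 1.28×10^9 = 105 W.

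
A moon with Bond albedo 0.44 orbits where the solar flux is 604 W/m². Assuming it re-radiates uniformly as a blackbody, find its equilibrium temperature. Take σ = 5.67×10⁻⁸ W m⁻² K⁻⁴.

Power absorbed = (1−a)S·πR²; power emitted = 4πR²σT⁴. Equating and cancelling πR²:
T = ((1−a)S / 4σ)^(1/4) = (338 / (4 × 5.67×10⁻⁸))^(1/4) = (1.49×10^9)^(1/4).
T = 197 K.

T ≈ 197 K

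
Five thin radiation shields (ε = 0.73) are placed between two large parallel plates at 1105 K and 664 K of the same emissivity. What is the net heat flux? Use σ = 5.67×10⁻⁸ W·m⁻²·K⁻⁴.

q ≈ 7040 W/m²

Each of the 6 gaps contributes resistance (2/ε − 1) = 2/0.73 − 1 = 1.740; total = 10.44.
q = σ(T₁⁴ − T₂⁴) / 10.44 = 5.67×10⁻⁸ × 1.30×10^12 / 10.44 = 7040 W/m².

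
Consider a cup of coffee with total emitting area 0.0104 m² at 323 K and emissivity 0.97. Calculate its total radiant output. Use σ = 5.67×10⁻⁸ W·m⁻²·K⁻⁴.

P = εσAT⁴ = 0.97 × 5.67×10⁻⁸ × 0.0104 × (323)⁴ = 0.97 × 5.67×10⁻⁸ × 0.0104 × 1.09×10^10.
P = 6.23 W.

P ≈ 6.23 W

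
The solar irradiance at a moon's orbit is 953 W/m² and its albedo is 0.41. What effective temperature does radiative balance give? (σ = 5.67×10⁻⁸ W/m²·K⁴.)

T ≈ 223 K

Power absorbed = (1−a)S·πR²; power emitted = 4πR²σT⁴. Equating and cancelling πR²:
T = ((1−a)S / 4σ)^(1/4) = (562 / (4 × 5.67×10⁻⁸))^(1/4) = (2.48×10^9)^(1/4).
T = 223 K.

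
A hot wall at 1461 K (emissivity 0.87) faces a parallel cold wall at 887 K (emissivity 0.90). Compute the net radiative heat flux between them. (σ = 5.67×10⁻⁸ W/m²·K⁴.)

q ≈ 1.77×10^5 W/m²

For two large parallel gray plates, q = σ(T₁⁴ − T₂⁴) / (1/ε₁ + 1/ε₂ − 1).
1/ε₁ + 1/ε₂ − 1 = 1/0.87 + 1/0.90 − 1 = 1.261.
T₁⁴ − T₂⁴ = 4.56×10^12 − 6.19×10^11 = 3.94×10^12 K⁴.
q = 5.67×10⁻⁸ × 3.94×10^12 / 1.261 = 1.77×10^5 W/m².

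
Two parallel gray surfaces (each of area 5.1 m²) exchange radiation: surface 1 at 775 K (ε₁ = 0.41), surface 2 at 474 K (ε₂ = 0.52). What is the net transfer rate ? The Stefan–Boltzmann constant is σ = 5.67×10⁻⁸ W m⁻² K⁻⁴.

Q ≈ 26700 W

For two large parallel gray plates, q = σ(T₁⁴ − T₂⁴) / (1/ε₁ + 1/ε₂ − 1).
1/ε₁ + 1/ε₂ − 1 = 1/0.41 + 1/0.52 − 1 = 3.362.
T₁⁴ − T₂⁴ = 3.61×10^11 − 5.05×10^10 = 3.10×10^11 K⁴.
q = 5.67×10⁻⁸ × 3.10×10^11 / 3.362 = 5230 W/m².
Q = q·A = 5230 × 5.1 = 26700 W.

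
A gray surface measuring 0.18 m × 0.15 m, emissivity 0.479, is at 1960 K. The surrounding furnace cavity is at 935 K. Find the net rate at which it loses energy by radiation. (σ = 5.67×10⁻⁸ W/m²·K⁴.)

Q ≈ 10300 W

A = 0.18 × 0.15 = 0.0270 m².
Q = εσA(T⁴ − T_s⁴). T⁴ − T_s⁴ = (1960)⁴ − (935)⁴ = 1.48×10^13 − 7.64×10^11 = 1.40×10^13 K⁴.
Q = 0.479 × 5.67×10⁻⁸ × 0.0270 × 1.40×10^13 = 10300 W.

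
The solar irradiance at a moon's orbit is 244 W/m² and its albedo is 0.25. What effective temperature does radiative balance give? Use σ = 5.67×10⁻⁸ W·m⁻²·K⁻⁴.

T ≈ 169 K

Power absorbed = (1−a)S·πR²; power emitted = 4πR²σT⁴. Equating and cancelling πR²:
T = ((1−a)S / 4σ)^(1/4) = (183 / (4 × 5.67×10⁻⁸))^(1/4) = (8.07×10^8)^(1/4).
T = 169 K.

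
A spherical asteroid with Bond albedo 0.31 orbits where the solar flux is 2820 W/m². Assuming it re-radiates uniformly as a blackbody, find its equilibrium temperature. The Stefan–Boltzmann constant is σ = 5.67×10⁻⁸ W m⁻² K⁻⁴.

T ≈ 304 K

Power absorbed = (1−a)S·πR²; power emitted = 4πR²σT⁴. Equating and cancelling πR²:
T = ((1−a)S / 4σ)^(1/4) = (1950 / (4 × 5.67×10⁻⁸))^(1/4) = (8.58×10^9)^(1/4).
T = 304 K.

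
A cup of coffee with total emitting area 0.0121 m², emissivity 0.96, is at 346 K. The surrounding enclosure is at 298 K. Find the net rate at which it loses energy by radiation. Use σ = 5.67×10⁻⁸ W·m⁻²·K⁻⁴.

Q ≈ 4.25 W

Q = εσA(T⁴ − T_s⁴). T⁴ − T_s⁴ = (346)⁴ − (298)⁴ = 1.43×10^10 − 7.89×10^9 = 6.45×10^9 K⁴.
Q = 0.96 × 5.67×10⁻⁸ × 0.0121 × 6.45×10^9 = 4.25 W.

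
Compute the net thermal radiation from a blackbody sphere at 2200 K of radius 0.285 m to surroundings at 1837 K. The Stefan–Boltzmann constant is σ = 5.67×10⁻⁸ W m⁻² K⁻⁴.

Q ≈ 6.97×10^5 W

A = 4πr² = 4π × (0.285)² = 1.02 m².
Q = σA(T⁴ − T_s⁴). T⁴ − T_s⁴ = (2200)⁴ − (1837)⁴ = 2.34×10^13 − 1.14×10^13 = 1.20×10^13 K⁴.
Q = 5.67×10⁻⁸ × 1.02 × 1.20×10^13 = 6.97×10^5 W.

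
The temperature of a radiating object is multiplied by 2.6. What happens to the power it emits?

factor ≈ 45.7

P ∝ T⁴, so the power scales as (2.6)⁴ = 45.7.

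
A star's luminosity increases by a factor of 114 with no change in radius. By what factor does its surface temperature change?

P ∝ T⁴ ⇒ T ∝ P^(1/4), so T scales by (114)^(1/4) = 3.27.

factor ≈ 3.27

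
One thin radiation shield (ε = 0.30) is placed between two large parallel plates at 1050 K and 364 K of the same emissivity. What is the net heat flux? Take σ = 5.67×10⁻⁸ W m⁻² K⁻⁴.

Each of the 2 gaps contributes resistance (2/ε − 1) = 2/0.30 − 1 = 5.667; total = 11.33.
q = σ(T₁⁴ − T₂⁴) / 11.33 = 5.67×10⁻⁸ × 1.20×10^12 / 11.33 = 5990 W/m².

q ≈ 5990 W/m²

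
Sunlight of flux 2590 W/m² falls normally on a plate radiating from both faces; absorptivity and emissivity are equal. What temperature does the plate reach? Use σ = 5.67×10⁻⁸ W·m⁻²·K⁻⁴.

Absorbed flux αS = emitted flux 2εσT⁴ per unit area; with α = ε this gives T = (S/2σ)^(1/4).
T = (2590 / (2 × 5.67×10⁻⁸))^(1/4) = (2.28×10^10)^(1/4).
T = 389 K.

T ≈ 389 K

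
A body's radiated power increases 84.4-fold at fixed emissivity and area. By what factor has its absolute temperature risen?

factor ≈ 3.03

P ∝ T⁴ ⇒ T ∝ P^(1/4), so T scales by (84.4)^(1/4) = 3.03.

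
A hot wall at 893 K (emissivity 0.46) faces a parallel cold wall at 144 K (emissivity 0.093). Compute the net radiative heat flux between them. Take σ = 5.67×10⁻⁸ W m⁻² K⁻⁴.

For two large parallel gray plates, q = σ(T₁⁴ − T₂⁴) / (1/ε₁ + 1/ε₂ − 1).
1/ε₁ + 1/ε₂ − 1 = 1/0.46 + 1/0.093 − 1 = 11.93.
T₁⁴ − T₂⁴ = 6.36×10^11 − 4.30×10^8 = 6.35×10^11 K⁴.
q = 5.67×10⁻⁸ × 6.35×10^11 / 11.93 = 3020 W/m².

q ≈ 3020 W/m²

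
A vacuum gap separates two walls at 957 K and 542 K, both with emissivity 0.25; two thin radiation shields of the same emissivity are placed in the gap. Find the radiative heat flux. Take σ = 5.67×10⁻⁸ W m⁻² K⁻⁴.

Each of the 3 gaps contributes resistance (2/ε − 1) = 2/0.25 − 1 = 7.000; total = 21.00.
q = σ(T₁⁴ − T₂⁴) / 21.00 = 5.67×10⁻⁸ × 7.52×10^11 / 21.00 = 2030 W/m².

q ≈ 2030 W/m²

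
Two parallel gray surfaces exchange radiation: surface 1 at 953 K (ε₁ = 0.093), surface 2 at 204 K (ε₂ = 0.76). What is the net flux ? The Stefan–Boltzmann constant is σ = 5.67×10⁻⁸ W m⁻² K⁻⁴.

q ≈ 4220 W/m²

For two large parallel gray plates, q = σ(T₁⁴ − T₂⁴) / (1/ε₁ + 1/ε₂ − 1).
1/ε₁ + 1/ε₂ − 1 = 1/0.093 + 1/0.76 − 1 = 11.07.
T₁⁴ − T₂⁴ = 8.25×10^11 − 1.73×10^9 = 8.23×10^11 K⁴.
q = 5.67×10⁻⁸ × 8.23×10^11 / 11.07 = 4220 W/m².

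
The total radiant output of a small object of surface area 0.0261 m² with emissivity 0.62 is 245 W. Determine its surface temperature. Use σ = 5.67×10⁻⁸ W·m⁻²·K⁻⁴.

T ≈ 719 K

From P = εσAT⁴, T = (P / εσA)^(1/4) = (245 / (0.62 × 5.67×10⁻⁸ × 0.0261))^(1/4).
T = (2.67×10^11)^(1/4) = 719 K.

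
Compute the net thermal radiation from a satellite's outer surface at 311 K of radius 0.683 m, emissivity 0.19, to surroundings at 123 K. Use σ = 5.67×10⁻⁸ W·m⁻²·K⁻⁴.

Q ≈ 576 W

A = 4πr² = 4π × (0.683)² = 5.86 m².
Q = εσA(T⁴ − T_s⁴). T⁴ − T_s⁴ = (311)⁴ − (123)⁴ = 9.35×10^9 − 2.29×10^8 = 9.13×10^9 K⁴.
Q = 0.19 × 5.67×10⁻⁸ × 5.86 × 9.13×10^9 = 576 W.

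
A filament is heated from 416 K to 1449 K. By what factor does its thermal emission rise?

ratio ≈ 147

P ∝ T⁴, so the ratio is (1449/416)⁴ = (3.483)⁴ = 147.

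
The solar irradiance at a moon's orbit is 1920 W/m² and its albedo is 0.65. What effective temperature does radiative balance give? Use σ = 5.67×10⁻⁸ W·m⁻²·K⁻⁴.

T ≈ 233 K

Power absorbed = (1−a)S·πR²; power emitted = 4πR²σT⁴. Equating and cancelling πR²:
T = ((1−a)S / 4σ)^(1/4) = (672 / (4 × 5.67×10⁻⁸))^(1/4) = (2.96×10^9)^(1/4).
T = 233 K.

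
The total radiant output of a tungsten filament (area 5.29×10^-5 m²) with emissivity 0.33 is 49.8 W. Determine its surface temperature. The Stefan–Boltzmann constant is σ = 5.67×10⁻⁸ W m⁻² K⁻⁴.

T ≈ 2660 K

From P = εσAT⁴, T = (P / εσA)^(1/4) = (49.8 / (0.33 × 5.67×10⁻⁸ × 5.29×10^-5))^(1/4).
T = (5.03×10^13)^(1/4) = 2660 K.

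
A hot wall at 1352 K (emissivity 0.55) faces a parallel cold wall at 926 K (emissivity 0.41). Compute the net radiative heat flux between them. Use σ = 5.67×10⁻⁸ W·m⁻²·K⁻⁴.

For two large parallel gray plates, q = σ(T₁⁴ − T₂⁴) / (1/ε₁ + 1/ε₂ − 1).
1/ε₁ + 1/ε₂ − 1 = 1/0.55 + 1/0.41 − 1 = 3.257.
T₁⁴ − T₂⁴ = 3.34×10^12 − 7.35×10^11 = 2.61×10^12 K⁴.
q = 5.67×10⁻⁸ × 2.61×10^12 / 3.257 = 45400 W/m².

q ≈ 45400 W/m²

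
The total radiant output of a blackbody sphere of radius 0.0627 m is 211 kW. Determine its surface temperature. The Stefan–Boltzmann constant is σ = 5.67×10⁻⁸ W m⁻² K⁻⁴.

T ≈ 2950 K

A = 4πr² = 4π × (0.0627)² = 0.0494 m².
From P = σAT⁴, T = (P / σA)^(1/4) = (2.11×10^5 / (5.67×10⁻⁸ × 0.0494))^(1/4).
T = (7.53×10^13)^(1/4) = 2950 K.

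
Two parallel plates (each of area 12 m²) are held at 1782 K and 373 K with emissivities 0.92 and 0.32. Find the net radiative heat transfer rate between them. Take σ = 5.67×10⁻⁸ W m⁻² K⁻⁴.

Q ≈ 2.13×10^6 W

For two large parallel gray plates, q = σ(T₁⁴ − T₂⁴) / (1/ε₁ + 1/ε₂ − 1).
1/ε₁ + 1/ε₂ − 1 = 1/0.92 + 1/0.32 − 1 = 3.212.
T₁⁴ − T₂⁴ = 1.01×10^13 − 1.94×10^10 = 1.01×10^13 K⁴.
q = 5.67×10⁻⁸ × 1.01×10^13 / 3.212 = 1.78×10^5 W/m².
Q = q·A = 1.78×10^5 × 12 = 2.13×10^6 W.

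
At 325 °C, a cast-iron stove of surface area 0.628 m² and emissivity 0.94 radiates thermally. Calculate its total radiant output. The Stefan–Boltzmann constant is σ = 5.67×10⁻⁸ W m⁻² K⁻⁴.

325 °C = 598 K.
P = εσAT⁴ = 0.94 × 5.67×10⁻⁸ × 0.628 × (598)⁴ = 0.94 × 5.67×10⁻⁸ × 0.628 × 1.28×10^11.
P = 4280 W.

P ≈ 4280 W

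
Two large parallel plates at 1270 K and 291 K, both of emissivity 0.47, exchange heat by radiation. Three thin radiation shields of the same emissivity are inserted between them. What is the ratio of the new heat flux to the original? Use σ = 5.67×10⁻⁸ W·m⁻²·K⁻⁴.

With N identical shields there are N+1 = 4 gaps in series, each with the same radiative resistance, so the flux falls to 1/(N+1) of its unshielded value.

ratio ≈ 0.250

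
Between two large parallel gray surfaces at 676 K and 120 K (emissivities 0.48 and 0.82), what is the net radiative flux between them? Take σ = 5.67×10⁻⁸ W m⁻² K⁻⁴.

For two large parallel gray plates, q = σ(T₁⁴ − T₂⁴) / (1/ε₁ + 1/ε₂ − 1).
1/ε₁ + 1/ε₂ − 1 = 1/0.48 + 1/0.82 − 1 = 2.303.
T₁⁴ − T₂⁴ = 2.09×10^11 − 2.07×10^8 = 2.09×10^11 K⁴.
q = 5.67×10⁻⁸ × 2.09×10^11 / 2.303 = 5140 W/m².

q ≈ 5140 W/m²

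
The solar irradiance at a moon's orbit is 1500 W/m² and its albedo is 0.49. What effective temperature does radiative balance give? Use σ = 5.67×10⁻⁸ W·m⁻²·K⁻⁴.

T ≈ 241 K

Power absorbed = (1−a)S·πR²; power emitted = 4πR²σT⁴. Equating and cancelling πR²:
T = ((1−a)S / 4σ)^(1/4) = (765 / (4 × 5.67×10⁻⁸))^(1/4) = (3.37×10^9)^(1/4).
T = 241 K.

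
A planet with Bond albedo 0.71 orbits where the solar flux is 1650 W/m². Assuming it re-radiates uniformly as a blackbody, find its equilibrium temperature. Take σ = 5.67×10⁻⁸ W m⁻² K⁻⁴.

Power absorbed = (1−a)S·πR²; power emitted = 4πR²σT⁴. Equating and cancelling πR²:
T = ((1−a)S / 4σ)^(1/4) = (479 / (4 × 5.67×10⁻⁸))^(1/4) = (2.11×10^9)^(1/4).
T = 214 K.

T ≈ 214 K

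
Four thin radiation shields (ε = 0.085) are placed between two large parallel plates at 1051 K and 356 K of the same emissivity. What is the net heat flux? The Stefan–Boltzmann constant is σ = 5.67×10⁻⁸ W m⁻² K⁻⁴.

q ≈ 606 W/m²

Each of the 5 gaps contributes resistance (2/ε − 1) = 2/0.085 − 1 = 22.53; total = 112.6.
q = σ(T₁⁴ − T₂⁴) / 112.6 = 5.67×10⁻⁸ × 1.20×10^12 / 112.6 = 606 W/m².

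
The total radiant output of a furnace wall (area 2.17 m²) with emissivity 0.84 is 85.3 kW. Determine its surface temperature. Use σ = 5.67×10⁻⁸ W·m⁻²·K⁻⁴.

From P = εσAT⁴, T = (P / εσA)^(1/4) = (85300 / (0.84 × 5.67×10⁻⁸ × 2.17))^(1/4).
T = (8.25×10^11)^(1/4) = 953 K.

T ≈ 953 K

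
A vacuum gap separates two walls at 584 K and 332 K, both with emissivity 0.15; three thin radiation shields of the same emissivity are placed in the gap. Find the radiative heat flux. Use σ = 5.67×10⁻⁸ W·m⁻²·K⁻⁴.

Each of the 4 gaps contributes resistance (2/ε − 1) = 2/0.15 − 1 = 12.33; total = 49.33.
q = σ(T₁⁴ − T₂⁴) / 49.33 = 5.67×10⁻⁸ × 1.04×10^11 / 49.33 = 120 W/m².

q ≈ 120 W/m²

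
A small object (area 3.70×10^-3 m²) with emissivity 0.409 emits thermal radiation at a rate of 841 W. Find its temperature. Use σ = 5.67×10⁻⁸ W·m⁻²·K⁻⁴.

T ≈ 1770 K

From P = εσAT⁴, T = (P / εσA)^(1/4) = (841 / (0.409 × 5.67×10⁻⁸ × 3.70×10^-3))^(1/4).
T = (9.80×10^12)^(1/4) = 1770 K.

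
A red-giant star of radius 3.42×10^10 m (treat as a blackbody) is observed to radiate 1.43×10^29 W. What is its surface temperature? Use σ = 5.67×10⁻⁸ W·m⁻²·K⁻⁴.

A = 4πr² = 4π × (3.42×10^10)² = 1.47×10^22 m².
From P = σAT⁴, T = (P / σA)^(1/4) = (1.43×10^29 / (5.67×10⁻⁸ × 1.47×10^22))^(1/4).
T = (1.72×10^14)^(1/4) = 3620 K.

T ≈ 3620 K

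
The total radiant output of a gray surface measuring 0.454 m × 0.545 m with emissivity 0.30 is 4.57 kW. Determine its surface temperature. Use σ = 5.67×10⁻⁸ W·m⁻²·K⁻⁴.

T ≈ 1020 K

A = 0.454 × 0.545 = 0.247 m².
From P = εσAT⁴, T = (P / εσA)^(1/4) = (4570 / (0.30 × 5.67×10⁻⁸ × 0.247))^(1/4).
T = (1.09×10^12)^(1/4) = 1020 K.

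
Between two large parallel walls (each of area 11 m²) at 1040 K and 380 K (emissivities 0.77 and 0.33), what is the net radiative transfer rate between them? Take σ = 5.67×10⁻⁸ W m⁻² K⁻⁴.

For two large parallel gray plates, q = σ(T₁⁴ − T₂⁴) / (1/ε₁ + 1/ε₂ − 1).
1/ε₁ + 1/ε₂ − 1 = 1/0.77 + 1/0.33 − 1 = 3.329.
T₁⁴ − T₂⁴ = 1.17×10^12 − 2.09×10^10 = 1.15×10^12 K⁴.
q = 5.67×10⁻⁸ × 1.15×10^12 / 3.329 = 19600 W/m².
Q = q·A = 19600 × 11 = 2.15×10^5 W.

Q ≈ 2.15×10^5 W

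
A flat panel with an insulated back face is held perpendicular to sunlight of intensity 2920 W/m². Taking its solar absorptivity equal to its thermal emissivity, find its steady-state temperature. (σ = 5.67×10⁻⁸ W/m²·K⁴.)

T ≈ 476 K

Absorbed flux αS = emitted flux εσT⁴ (one radiating face); with α = ε, T = (S/σ)^(1/4).
T = (2920 / 5.67×10⁻⁸)^(1/4) = (5.15×10^10)^(1/4).
T = 476 K.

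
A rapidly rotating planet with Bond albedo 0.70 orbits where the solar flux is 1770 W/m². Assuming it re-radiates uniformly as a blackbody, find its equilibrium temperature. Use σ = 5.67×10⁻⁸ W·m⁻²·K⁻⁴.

Power absorbed = (1−a)S·πR²; power emitted = 4πR²σT⁴. Equating and cancelling πR²:
T = ((1−a)S / 4σ)^(1/4) = (531 / (4 × 5.67×10⁻⁸))^(1/4) = (2.34×10^9)^(1/4).
T = 220 K.

T ≈ 220 K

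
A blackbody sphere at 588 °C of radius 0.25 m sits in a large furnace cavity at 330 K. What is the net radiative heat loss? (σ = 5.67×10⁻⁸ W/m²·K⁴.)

A = 4πr² = 4π × (0.25)² = 0.785 m².
Convert: 588 °C = 861 K.
Q = σA(T⁴ − T_s⁴). T⁴ − T_s⁴ = (861)⁴ − (330)⁴ = 5.50×10^11 − 1.19×10^10 = 5.38×10^11 K⁴.
Q = 5.67×10⁻⁸ × 0.785 × 5.38×10^11 = 23900 W.

Q ≈ 23900 W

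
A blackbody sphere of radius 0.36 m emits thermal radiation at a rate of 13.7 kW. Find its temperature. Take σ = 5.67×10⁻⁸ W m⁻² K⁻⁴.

T ≈ 621 K

A = 4πr² = 4π × (0.36)² = 1.63 m².
From P = σAT⁴, T = (P / σA)^(1/4) = (13700 / (5.67×10⁻⁸ × 1.63))^(1/4).
T = (1.48×10^11)^(1/4) = 621 K.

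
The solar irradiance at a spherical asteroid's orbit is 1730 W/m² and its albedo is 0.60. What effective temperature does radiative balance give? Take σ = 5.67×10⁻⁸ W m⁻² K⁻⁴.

Power absorbed = (1−a)S·πR²; power emitted = 4πR²σT⁴. Equating and cancelling πR²:
T = ((1−a)S / 4σ)^(1/4) = (692 / (4 × 5.67×10⁻⁸))^(1/4) = (3.05×10^9)^(1/4).
T = 235 K.

T ≈ 235 K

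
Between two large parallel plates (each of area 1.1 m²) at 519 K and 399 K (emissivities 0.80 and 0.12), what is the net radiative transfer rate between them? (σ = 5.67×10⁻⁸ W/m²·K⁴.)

For two large parallel gray plates, q = σ(T₁⁴ − T₂⁴) / (1/ε₁ + 1/ε₂ − 1).
1/ε₁ + 1/ε₂ − 1 = 1/0.80 + 1/0.12 − 1 = 8.583.
T₁⁴ − T₂⁴ = 7.26×10^10 − 2.53×10^10 = 4.72×10^10 K⁴.
q = 5.67×10⁻⁸ × 4.72×10^10 / 8.583 = 312 W/m².
Q = q·A = 312 × 1.1 = 343 W.

Q ≈ 343 W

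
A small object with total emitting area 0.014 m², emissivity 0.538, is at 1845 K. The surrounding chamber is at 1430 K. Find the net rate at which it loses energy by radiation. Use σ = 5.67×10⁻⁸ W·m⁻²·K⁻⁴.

Q = εσA(T⁴ − T_s⁴). T⁴ − T_s⁴ = (1845)⁴ − (1430)⁴ = 1.16×10^13 − 4.18×10^12 = 7.41×10^12 K⁴.
Q = 0.538 × 5.67×10⁻⁸ × 0.0140 × 7.41×10^12 = 3160 W.

Q ≈ 3160 W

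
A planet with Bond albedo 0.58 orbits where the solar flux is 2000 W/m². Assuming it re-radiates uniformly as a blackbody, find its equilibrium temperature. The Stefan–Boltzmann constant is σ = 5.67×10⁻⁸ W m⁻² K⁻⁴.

T ≈ 247 K

Power absorbed = (1−a)S·πR²; power emitted = 4πR²σT⁴. Equating and cancelling πR²:
T = ((1−a)S / 4σ)^(1/4) = (840 / (4 × 5.67×10⁻⁸))^(1/4) = (3.70×10^9)^(1/4).
T = 247 K.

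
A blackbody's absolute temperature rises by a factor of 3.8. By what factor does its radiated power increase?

factor ≈ 209

P ∝ T⁴, so the power scales as (3.8)⁴ = 209.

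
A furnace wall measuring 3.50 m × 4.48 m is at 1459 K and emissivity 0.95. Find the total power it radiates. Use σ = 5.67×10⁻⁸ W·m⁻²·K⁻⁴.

P ≈ 3.83×10^6 W

A = 3.50 × 4.48 = 15.7 m².
Stefan–Boltzmann: P = εσAT⁴ = 0.95 × 5.67×10⁻⁸ × 15.7 × (1459)⁴ = 0.95 × 5.67×10⁻⁸ × 15.7 × 4.53×10^12.
P = 3.83×10^6 W.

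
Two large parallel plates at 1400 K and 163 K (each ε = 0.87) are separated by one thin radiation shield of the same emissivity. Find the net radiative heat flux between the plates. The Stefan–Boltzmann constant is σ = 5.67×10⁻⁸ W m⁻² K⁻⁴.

Each of the 2 gaps contributes resistance (2/ε − 1) = 2/0.87 − 1 = 1.299; total = 2.598.
q = σ(T₁⁴ − T₂⁴) / 2.598 = 5.67×10⁻⁸ × 3.84×10^12 / 2.598 = 83800 W/m².

q ≈ 83800 W/m²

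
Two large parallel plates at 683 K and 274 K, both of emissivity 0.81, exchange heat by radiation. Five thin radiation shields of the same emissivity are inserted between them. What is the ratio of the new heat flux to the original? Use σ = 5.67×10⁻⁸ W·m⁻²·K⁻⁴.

With N identical shields there are N+1 = 6 gaps in series, each with the same radiative resistance, so the flux falls to 1/(N+1) of its unshielded value.

ratio ≈ 0.167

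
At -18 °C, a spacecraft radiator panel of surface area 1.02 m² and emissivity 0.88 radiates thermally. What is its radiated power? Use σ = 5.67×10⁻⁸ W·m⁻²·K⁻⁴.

-18 °C = 255 K.
Stefan–Boltzmann: P = εσAT⁴ = 0.88 × 5.67×10⁻⁸ × 1.02 × (255)⁴ = 0.88 × 5.67×10⁻⁸ × 1.02 × 4.23×10^9.
P = 215 W.

P ≈ 215 W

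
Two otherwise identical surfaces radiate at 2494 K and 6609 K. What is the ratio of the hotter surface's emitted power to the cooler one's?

ratio ≈ 49.3

P ∝ T⁴, so the ratio is (6609/2494)⁴ = (2.650)⁴ = 49.3.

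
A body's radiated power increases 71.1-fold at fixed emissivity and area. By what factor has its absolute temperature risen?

P ∝ T⁴ ⇒ T ∝ P^(1/4), so T scales by (71.1)^(1/4) = 2.90.

factor ≈ 2.90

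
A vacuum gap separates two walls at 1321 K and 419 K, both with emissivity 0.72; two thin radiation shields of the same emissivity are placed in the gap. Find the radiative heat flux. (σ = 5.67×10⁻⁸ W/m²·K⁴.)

q ≈ 32000 W/m²

Each of the 3 gaps contributes resistance (2/ε − 1) = 2/0.72 − 1 = 1.778; total = 5.333.
q = σ(T₁⁴ − T₂⁴) / 5.333 = 5.67×10⁻⁸ × 3.01×10^12 / 5.333 = 32000 W/m².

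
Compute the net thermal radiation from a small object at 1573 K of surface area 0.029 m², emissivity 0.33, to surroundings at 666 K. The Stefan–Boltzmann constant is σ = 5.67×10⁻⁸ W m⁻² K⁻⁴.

Q = εσA(T⁴ − T_s⁴). T⁴ − T_s⁴ = (1573)⁴ − (666)⁴ = 6.12×10^12 − 1.97×10^11 = 5.93×10^12 K⁴.
Q = 0.33 × 5.67×10⁻⁸ × 0.0290 × 5.93×10^12 = 3220 W.

Q ≈ 3220 W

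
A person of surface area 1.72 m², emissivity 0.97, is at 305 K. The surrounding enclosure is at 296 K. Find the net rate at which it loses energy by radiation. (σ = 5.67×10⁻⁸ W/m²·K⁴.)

Q ≈ 92.4 W

Q = εσA(T⁴ − T_s⁴). T⁴ − T_s⁴ = (305)⁴ − (296)⁴ = 8.65×10^9 − 7.68×10^9 = 9.77×10^8 K⁴.
Q = 0.97 × 5.67×10⁻⁸ × 1.72 × 9.77×10^8 = 92.4 W.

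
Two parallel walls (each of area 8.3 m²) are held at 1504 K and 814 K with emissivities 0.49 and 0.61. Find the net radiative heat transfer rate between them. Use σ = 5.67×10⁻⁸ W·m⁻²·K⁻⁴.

For two large parallel gray plates, q = σ(T₁⁴ − T₂⁴) / (1/ε₁ + 1/ε₂ − 1).
1/ε₁ + 1/ε₂ − 1 = 1/0.49 + 1/0.61 − 1 = 2.680.
T₁⁴ − T₂⁴ = 5.12×10^12 − 4.39×10^11 = 4.68×10^12 K⁴.
q = 5.67×10⁻⁸ × 4.68×10^12 / 2.680 = 99000 W/m².
Q = q·A = 99000 × 8.3 = 8.21×10^5 W.

Q ≈ 8.21×10^5 W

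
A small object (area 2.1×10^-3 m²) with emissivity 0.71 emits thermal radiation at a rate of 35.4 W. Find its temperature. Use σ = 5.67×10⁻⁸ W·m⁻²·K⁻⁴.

T ≈ 804 K

From P = εσAT⁴, T = (P / εσA)^(1/4) = (35.4 / (0.71 × 5.67×10⁻⁸ × 2.10×10^-3))^(1/4).
T = (4.19×10^11)^(1/4) = 804 K.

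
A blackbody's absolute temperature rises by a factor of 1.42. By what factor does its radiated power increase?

P ∝ T⁴, so the power scales as (1.42)⁴ = 4.07.

factor ≈ 4.07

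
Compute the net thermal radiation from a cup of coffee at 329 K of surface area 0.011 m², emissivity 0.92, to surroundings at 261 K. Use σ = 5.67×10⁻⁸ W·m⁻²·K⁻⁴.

Q ≈ 4.06 W

Q = εσA(T⁴ − T_s⁴). T⁴ − T_s⁴ = (329)⁴ − (261)⁴ = 1.17×10^10 − 4.64×10^9 = 7.08×10^9 K⁴.
Q = 0.92 × 5.67×10⁻⁸ × 0.0110 × 7.08×10^9 = 4.06 W.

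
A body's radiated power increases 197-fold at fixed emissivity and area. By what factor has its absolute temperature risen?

factor ≈ 3.75

P ∝ T⁴ ⇒ T ∝ P^(1/4), so T scales by (197)^(1/4) = 3.75.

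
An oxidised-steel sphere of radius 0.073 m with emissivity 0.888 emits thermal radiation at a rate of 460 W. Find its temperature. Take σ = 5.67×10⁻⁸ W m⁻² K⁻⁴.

T ≈ 608 K

A = 4πr² = 4π × (0.073)² = 0.0670 m².
From P = εσAT⁴, T = (P / εσA)^(1/4) = (460 / (0.888 × 5.67×10⁻⁸ × 0.0670))^(1/4).
T = (1.36×10^11)^(1/4) = 608 K.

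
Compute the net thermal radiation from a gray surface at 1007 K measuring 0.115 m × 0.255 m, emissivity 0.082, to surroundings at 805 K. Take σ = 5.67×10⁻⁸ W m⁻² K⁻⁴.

A = 0.115 × 0.255 = 0.0293 m².
Q = εσA(T⁴ − T_s⁴). T⁴ − T_s⁴ = (1007)⁴ − (805)⁴ = 1.03×10^12 − 4.20×10^11 = 6.08×10^11 K⁴.
Q = 0.082 × 5.67×10⁻⁸ × 0.0293 × 6.08×10^11 = 82.9 W.

Q ≈ 82.9 W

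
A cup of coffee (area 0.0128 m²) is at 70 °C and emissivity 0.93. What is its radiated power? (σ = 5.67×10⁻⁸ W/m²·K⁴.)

70 °C = 343 K.
Stefan–Boltzmann: P = εσAT⁴ = 0.93 × 5.67×10⁻⁸ × 0.0128 × (343)⁴ = 0.93 × 5.67×10⁻⁸ × 0.0128 × 1.38×10^10.
P = 9.34 W.

P ≈ 9.34 W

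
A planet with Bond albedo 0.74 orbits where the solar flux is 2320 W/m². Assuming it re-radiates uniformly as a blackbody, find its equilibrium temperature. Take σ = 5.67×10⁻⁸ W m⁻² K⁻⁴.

Power absorbed = (1−a)S·πR²; power emitted = 4πR²σT⁴. Equating and cancelling πR²:
T = ((1−a)S / 4σ)^(1/4) = (603 / (4 × 5.67×10⁻⁸))^(1/4) = (2.66×10^9)^(1/4).
T = 227 K.

T ≈ 227 K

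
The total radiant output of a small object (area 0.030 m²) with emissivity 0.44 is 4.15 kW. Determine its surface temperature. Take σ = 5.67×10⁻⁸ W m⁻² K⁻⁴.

T ≈ 1530 K

From P = εσAT⁴, T = (P / εσA)^(1/4) = (4150 / (0.44 × 5.67×10⁻⁸ × 0.0300))^(1/4).
T = (5.54×10^12)^(1/4) = 1530 K.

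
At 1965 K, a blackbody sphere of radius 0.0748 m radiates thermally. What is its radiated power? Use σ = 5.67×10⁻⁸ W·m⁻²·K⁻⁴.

A = 4πr² = 4π × (0.0748)² = 0.0703 m².
P = σAT⁴ = 5.67×10⁻⁸ × 0.0703 × (1965)⁴ = 5.67×10⁻⁸ × 0.0703 × 1.49×10^13.
P = 59400 W.

P ≈ 59400 W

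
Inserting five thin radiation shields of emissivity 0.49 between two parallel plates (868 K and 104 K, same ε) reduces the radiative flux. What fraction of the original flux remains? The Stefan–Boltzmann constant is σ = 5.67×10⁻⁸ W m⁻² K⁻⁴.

With N identical shields there are N+1 = 6 gaps in series, each with the same radiative resistance, so the flux falls to 1/(N+1) of its unshielded value.

ratio ≈ 0.167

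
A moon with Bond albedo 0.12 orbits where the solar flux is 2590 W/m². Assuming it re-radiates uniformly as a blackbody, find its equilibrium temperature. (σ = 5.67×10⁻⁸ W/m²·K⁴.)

Power absorbed = (1−a)S·πR²; power emitted = 4πR²σT⁴. Equating and cancelling πR²:
T = ((1−a)S / 4σ)^(1/4) = (2280 / (4 × 5.67×10⁻⁸))^(1/4) = (1.00×10^10)^(1/4).
T = 317 K.

T ≈ 317 K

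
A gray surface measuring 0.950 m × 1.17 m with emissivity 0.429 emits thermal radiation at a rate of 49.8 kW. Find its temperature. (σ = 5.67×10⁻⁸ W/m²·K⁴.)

A = 0.950 × 1.17 = 1.11 m².
From P = εσAT⁴, T = (P / εσA)^(1/4) = (49800 / (0.429 × 5.67×10⁻⁸ × 1.11))^(1/4).
T = (1.84×10^12)^(1/4) = 1160 K.

T ≈ 1160 K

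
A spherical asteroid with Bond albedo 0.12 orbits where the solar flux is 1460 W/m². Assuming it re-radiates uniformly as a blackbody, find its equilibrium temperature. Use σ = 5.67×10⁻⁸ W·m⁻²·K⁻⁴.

T ≈ 274 K

Power absorbed = (1−a)S·πR²; power emitted = 4πR²σT⁴. Equating and cancelling πR²:
T = ((1−a)S / 4σ)^(1/4) = (1280 / (4 × 5.67×10⁻⁸))^(1/4) = (5.66×10^9)^(1/4).
T = 274 K.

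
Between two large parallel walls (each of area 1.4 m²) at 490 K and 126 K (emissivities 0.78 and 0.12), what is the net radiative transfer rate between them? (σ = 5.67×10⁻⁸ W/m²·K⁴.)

Q ≈ 529 W

For two large parallel gray plates, q = σ(T₁⁴ − T₂⁴) / (1/ε₁ + 1/ε₂ − 1).
1/ε₁ + 1/ε₂ − 1 = 1/0.78 + 1/0.12 − 1 = 8.615.
T₁⁴ − T₂⁴ = 5.76×10^10 − 2.52×10^8 = 5.74×10^10 K⁴.
q = 5.67×10⁻⁸ × 5.74×10^10 / 8.615 = 378 W/m².
Q = q·A = 378 × 1.4 = 529 W.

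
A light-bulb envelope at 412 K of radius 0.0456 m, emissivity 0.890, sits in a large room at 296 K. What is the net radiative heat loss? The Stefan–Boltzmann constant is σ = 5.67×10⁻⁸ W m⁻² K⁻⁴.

A = 4πr² = 4π × (0.0456)² = 0.0261 m².
Q = εσA(T⁴ − T_s⁴). T⁴ − T_s⁴ = (412)⁴ − (296)⁴ = 2.88×10^10 − 7.68×10^9 = 2.11×10^10 K⁴.
Q = 0.890 × 5.67×10⁻⁸ × 0.0261 × 2.11×10^10 = 27.9 W.

Q ≈ 27.9 W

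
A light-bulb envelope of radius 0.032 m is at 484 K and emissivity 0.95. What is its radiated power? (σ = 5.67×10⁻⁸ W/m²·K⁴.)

A = 4πr² = 4π × (0.032)² = 0.0129 m².
Stefan–Boltzmann: P = εσAT⁴ = 0.95 × 5.67×10⁻⁸ × 0.0129 × (484)⁴ = 0.95 × 5.67×10⁻⁸ × 0.0129 × 5.49×10^10.
P = 38.0 W.

P ≈ 38.0 W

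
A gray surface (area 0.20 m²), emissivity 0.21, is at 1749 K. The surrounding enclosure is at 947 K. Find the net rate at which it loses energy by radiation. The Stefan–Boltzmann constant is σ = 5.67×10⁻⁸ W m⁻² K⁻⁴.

Q = εσA(T⁴ − T_s⁴). T⁴ − T_s⁴ = (1749)⁴ − (947)⁴ = 9.36×10^12 − 8.04×10^11 = 8.55×10^12 K⁴.
Q = 0.21 × 5.67×10⁻⁸ × 0.200 × 8.55×10^12 = 20400 W.

Q ≈ 20400 W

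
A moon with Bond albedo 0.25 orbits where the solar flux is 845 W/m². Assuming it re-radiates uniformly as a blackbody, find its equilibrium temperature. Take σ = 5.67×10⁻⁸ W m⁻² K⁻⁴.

Power absorbed = (1−a)S·πR²; power emitted = 4πR²σT⁴. Equating and cancelling πR²:
T = ((1−a)S / 4σ)^(1/4) = (634 / (4 × 5.67×10⁻⁸))^(1/4) = (2.79×10^9)^(1/4).
T = 230 K.

T ≈ 230 K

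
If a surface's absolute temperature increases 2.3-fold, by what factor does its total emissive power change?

factor ≈ 28.0

P ∝ T⁴, so the power scales as (2.3)⁴ = 28.0.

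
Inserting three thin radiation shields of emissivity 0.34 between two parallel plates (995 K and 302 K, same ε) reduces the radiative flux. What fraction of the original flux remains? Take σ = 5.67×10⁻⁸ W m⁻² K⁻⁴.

ratio ≈ 0.250

With N identical shields there are N+1 = 4 gaps in series, each with the same radiative resistance, so the flux falls to 1/(N+1) of its unshielded value.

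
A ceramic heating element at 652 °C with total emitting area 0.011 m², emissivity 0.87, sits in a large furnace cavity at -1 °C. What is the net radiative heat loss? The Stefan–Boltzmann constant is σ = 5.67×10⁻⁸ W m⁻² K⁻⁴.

Q ≈ 394 W

Convert: 652 °C = 925 K; -1 °C = 272 K.
Q = εσA(T⁴ − T_s⁴). T⁴ − T_s⁴ = (925)⁴ − (272)⁴ = 7.32×10^11 − 5.47×10^9 = 7.27×10^11 K⁴.
Q = 0.87 × 5.67×10⁻⁸ × 0.0110 × 7.27×10^11 = 394 W.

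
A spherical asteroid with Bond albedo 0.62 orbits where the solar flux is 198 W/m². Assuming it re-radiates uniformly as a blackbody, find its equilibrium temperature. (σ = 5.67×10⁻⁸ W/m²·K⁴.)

T ≈ 135 K

Power absorbed = (1−a)S·πR²; power emitted = 4πR²σT⁴. Equating and cancelling πR²:
T = ((1−a)S / 4σ)^(1/4) = (75.2 / (4 × 5.67×10⁻⁸))^(1/4) = (3.32×10^8)^(1/4).
T = 135 K.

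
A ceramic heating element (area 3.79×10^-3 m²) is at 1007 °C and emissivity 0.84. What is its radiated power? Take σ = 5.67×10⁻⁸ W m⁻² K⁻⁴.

P ≈ 485 W

1007 °C = 1280 K.
P = εσAT⁴ = 0.84 × 5.67×10⁻⁸ × 3.79×10^-3 × (1280)⁴ = 0.84 × 5.67×10⁻⁸ × 3.79×10^-3 × 2.68×10^12.
P = 485 W.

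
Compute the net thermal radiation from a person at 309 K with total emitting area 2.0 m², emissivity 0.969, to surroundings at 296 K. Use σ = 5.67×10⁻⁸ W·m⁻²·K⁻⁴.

Q = εσA(T⁴ − T_s⁴). T⁴ − T_s⁴ = (309)⁴ − (296)⁴ = 9.12×10^9 − 7.68×10^9 = 1.44×10^9 K⁴.
Q = 0.969 × 5.67×10⁻⁸ × 2.00 × 1.44×10^9 = 158 W.

Q ≈ 158 W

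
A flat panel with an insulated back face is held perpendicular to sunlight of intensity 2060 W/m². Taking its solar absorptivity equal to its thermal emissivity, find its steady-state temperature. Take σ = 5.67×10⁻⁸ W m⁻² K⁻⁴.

T ≈ 437 K

Absorbed flux αS = emitted flux εσT⁴ (one radiating face); with α = ε, T = (S/σ)^(1/4).
T = (2060 / 5.67×10⁻⁸)^(1/4) = (3.63×10^10)^(1/4).
T = 437 K.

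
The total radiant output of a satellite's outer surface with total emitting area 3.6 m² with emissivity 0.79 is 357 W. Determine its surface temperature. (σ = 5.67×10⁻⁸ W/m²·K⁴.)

T ≈ 217 K

From P = εσAT⁴, T = (P / εσA)^(1/4) = (357 / (0.79 × 5.67×10⁻⁸ × 3.60))^(1/4).
T = (2.21×10^9)^(1/4) = 217 K.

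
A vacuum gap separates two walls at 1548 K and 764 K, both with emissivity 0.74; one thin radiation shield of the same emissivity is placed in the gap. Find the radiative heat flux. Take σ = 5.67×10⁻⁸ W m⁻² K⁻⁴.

q ≈ 89900 W/m²

Each of the 2 gaps contributes resistance (2/ε − 1) = 2/0.74 − 1 = 1.703; total = 3.405.
q = σ(T₁⁴ − T₂⁴) / 3.405 = 5.67×10⁻⁸ × 5.40×10^12 / 3.405 = 89900 W/m².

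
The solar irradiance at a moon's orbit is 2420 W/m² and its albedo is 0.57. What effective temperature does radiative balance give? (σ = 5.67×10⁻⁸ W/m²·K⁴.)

Power absorbed = (1−a)S·πR²; power emitted = 4πR²σT⁴. Equating and cancelling πR²:
T = ((1−a)S / 4σ)^(1/4) = (1040 / (4 × 5.67×10⁻⁸))^(1/4) = (4.59×10^9)^(1/4).
T = 260 K.

T ≈ 260 K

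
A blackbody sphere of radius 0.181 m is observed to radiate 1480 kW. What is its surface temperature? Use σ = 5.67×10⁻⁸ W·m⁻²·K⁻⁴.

A = 4πr² = 4π × (0.181)² = 0.412 m².
From P = σAT⁴, T = (P / σA)^(1/4) = (1.48×10^6 / (5.67×10⁻⁸ × 0.412))^(1/4).
T = (6.34×10^13)^(1/4) = 2820 K.

T ≈ 2820 K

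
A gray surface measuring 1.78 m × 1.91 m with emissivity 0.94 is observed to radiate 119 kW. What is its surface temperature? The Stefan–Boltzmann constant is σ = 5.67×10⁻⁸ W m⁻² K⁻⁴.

T ≈ 900 K

A = 1.78 × 1.91 = 3.40 m².
From P = εσAT⁴, T = (P / εσA)^(1/4) = (1.19×10^5 / (0.94 × 5.67×10⁻⁸ × 3.40))^(1/4).
T = (6.57×10^11)^(1/4) = 900 K.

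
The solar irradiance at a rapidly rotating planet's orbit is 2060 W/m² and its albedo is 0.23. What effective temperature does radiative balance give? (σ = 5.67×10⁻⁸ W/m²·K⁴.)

Power absorbed = (1−a)S·πR²; power emitted = 4πR²σT⁴. Equating and cancelling πR²:
T = ((1−a)S / 4σ)^(1/4) = (1590 / (4 × 5.67×10⁻⁸))^(1/4) = (6.99×10^9)^(1/4).
T = 289 K.

T ≈ 289 K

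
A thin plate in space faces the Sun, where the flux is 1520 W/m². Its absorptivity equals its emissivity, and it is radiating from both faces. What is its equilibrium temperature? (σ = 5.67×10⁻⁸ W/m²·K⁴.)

T ≈ 340 K

Absorbed flux αS = emitted flux 2εσT⁴ per unit area; with α = ε this gives T = (S/2σ)^(1/4).
T = (1520 / (2 × 5.67×10⁻⁸))^(1/4) = (1.34×10^10)^(1/4).
T = 340 K.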